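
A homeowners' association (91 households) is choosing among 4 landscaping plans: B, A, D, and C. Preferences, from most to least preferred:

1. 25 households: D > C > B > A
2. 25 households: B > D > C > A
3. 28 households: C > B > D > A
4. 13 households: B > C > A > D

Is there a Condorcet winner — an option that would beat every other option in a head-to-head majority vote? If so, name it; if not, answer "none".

none

Checking pairwise contests:
C beats B 53–38.
B beats A 91–0.
B beats D 66–25.
D beats C 50–41.
Every option loses at least one head-to-head, so there is no Condorcet winner.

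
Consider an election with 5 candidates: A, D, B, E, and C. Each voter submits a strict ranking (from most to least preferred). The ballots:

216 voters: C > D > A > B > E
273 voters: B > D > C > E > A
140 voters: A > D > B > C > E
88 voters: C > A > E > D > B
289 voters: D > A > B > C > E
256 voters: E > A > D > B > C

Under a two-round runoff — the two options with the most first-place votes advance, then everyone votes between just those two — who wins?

D

Round 1 first-place votes: A 140, D 289, B 273, E 256, C 304.
C and D advance.
Runoff: C is preferred to D by 304 voters; D by 958.
D wins the runoff.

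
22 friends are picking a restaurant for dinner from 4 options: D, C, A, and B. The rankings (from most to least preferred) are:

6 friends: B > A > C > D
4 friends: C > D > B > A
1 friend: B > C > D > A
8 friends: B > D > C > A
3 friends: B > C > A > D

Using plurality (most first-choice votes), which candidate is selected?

First-place votes: D 0, C 4, A 0, B 18.
B has the most first-place votes.

B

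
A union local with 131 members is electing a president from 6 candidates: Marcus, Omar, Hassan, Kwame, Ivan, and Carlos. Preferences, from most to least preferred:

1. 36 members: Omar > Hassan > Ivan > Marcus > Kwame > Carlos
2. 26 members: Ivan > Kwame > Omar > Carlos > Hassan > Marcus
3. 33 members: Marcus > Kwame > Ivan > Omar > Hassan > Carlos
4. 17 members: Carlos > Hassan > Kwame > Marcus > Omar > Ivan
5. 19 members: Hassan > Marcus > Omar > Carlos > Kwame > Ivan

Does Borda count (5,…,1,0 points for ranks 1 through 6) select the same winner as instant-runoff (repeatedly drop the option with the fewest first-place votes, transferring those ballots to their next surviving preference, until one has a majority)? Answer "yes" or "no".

yes

Borda — scores: Marcus 347, Omar 398, Hassan 366, Kwame 342, Ivan 337, Carlos 175. Winner: Omar.
Instant-runoff — R1 Marcus 33, Omar 36, Hassan 19, Kwame 0, Ivan 26, Carlos 17 (Kwame out); R2 Marcus 33, Omar 36, Hassan 19, Ivan 26, Carlos 17 (Carlos out); R3 Marcus 33, Omar 36, Hassan 36, Ivan 26 (Ivan out); R4 Marcus 33, Omar 62, Hassan 36 (Marcus out); R5 Omar 95, Hassan 36 (Omar winner). Winner: Omar.
The two methods agree.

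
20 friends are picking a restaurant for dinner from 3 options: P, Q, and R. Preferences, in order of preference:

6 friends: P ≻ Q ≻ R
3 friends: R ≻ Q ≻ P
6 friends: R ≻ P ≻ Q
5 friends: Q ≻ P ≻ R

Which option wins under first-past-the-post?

First-place votes: P 6, Q 5, R 9.
R has the most first-place votes.

R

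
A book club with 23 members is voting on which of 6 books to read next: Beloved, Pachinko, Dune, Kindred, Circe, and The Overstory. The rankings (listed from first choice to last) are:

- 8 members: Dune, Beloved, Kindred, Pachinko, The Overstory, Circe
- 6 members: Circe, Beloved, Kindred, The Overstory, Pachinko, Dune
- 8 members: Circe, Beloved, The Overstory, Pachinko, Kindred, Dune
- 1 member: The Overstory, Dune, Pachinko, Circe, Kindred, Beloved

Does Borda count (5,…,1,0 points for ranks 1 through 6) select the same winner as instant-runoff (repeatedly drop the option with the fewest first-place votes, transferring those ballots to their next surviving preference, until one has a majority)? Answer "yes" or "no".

Borda — scores: Beloved 88, Pachinko 41, Dune 44, Kindred 51, Circe 72, The Overstory 49. Winner: Beloved.
Instant-runoff — R1 Beloved 0, Pachinko 0, Dune 8, Kindred 0, Circe 14, The Overstory 1 (Circe winner). Winner: Circe.
The two methods disagree.

no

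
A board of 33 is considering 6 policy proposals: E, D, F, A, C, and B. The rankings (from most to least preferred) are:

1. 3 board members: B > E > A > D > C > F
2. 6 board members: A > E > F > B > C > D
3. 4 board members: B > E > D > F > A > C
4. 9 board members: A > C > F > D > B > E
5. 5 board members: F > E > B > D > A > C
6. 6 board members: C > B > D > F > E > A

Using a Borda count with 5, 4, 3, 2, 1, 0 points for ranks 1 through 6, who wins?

E: 3·4 + 6·4 + 4·4 + 9·0 + 5·4 + 6·1 = 78
D: 3·2 + 6·0 + 4·3 + 9·2 + 5·2 + 6·3 = 64
F: 3·0 + 6·3 + 4·2 + 9·3 + 5·5 + 6·2 = 90
A: 3·3 + 6·5 + 4·1 + 9·5 + 5·1 + 6·0 = 93
C: 3·1 + 6·1 + 4·0 + 9·4 + 5·0 + 6·5 = 75
B: 3·5 + 6·2 + 4·5 + 9·1 + 5·3 + 6·4 = 95
B has the highest Borda score (95).

B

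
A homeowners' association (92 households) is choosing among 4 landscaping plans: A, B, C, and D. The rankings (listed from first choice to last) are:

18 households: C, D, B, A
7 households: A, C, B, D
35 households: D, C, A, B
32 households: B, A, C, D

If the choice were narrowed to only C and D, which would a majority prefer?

C

Voters preferring C to D: 57; preferring D to C: 35.
C wins the head-to-head.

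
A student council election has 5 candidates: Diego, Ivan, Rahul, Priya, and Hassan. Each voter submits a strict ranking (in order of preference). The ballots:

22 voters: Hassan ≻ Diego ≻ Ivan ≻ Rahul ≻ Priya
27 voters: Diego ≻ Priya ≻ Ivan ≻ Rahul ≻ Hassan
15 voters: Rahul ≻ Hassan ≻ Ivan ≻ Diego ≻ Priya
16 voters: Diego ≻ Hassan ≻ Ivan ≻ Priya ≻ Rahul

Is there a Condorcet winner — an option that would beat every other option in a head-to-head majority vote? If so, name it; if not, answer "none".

Diego

Diego vs Ivan: 65–15 for Diego.
Diego vs Rahul: 65–15 for Diego.
Diego vs Priya: 80–0 for Diego.
Diego vs Hassan: 43–37 for Diego.
Diego beats every other option head-to-head.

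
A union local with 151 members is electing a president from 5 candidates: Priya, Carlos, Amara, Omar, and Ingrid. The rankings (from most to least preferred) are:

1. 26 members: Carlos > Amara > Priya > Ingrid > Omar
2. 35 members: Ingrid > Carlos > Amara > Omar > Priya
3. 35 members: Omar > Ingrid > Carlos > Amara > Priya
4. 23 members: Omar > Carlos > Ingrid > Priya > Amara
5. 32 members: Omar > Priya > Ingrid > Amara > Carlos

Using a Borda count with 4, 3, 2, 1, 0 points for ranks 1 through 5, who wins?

Priya: 26·2 + 35·0 + 35·0 + 23·1 + 32·3 = 171
Carlos: 26·4 + 35·3 + 35·2 + 23·3 + 32·0 = 348
Amara: 26·3 + 35·2 + 35·1 + 23·0 + 32·1 = 215
Omar: 26·0 + 35·1 + 35·4 + 23·4 + 32·4 = 395
Ingrid: 26·1 + 35·4 + 35·3 + 23·2 + 32·2 = 381
Omar has the highest Borda score (395).

Omar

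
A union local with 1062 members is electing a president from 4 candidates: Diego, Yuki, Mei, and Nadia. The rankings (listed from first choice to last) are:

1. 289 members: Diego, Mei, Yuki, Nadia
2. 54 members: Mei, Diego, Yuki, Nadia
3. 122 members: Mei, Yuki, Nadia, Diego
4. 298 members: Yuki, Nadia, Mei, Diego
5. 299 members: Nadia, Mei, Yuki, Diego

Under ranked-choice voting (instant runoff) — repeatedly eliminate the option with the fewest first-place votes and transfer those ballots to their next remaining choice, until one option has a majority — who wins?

Round 1: Diego 289, Yuki 298, Mei 176, Nadia 299. Eliminate Mei.
Round 2: Diego 343, Yuki 420, Nadia 299. Eliminate Nadia.
Round 3: Diego 343, Yuki 719. Yuki has a majority.

Yuki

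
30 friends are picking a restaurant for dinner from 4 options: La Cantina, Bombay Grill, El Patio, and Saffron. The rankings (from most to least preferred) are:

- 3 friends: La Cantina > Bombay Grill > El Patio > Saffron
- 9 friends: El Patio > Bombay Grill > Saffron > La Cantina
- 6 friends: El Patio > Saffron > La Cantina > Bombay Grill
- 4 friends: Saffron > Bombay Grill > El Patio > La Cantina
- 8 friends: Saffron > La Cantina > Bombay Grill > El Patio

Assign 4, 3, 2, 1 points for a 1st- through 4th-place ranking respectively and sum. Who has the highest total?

La Cantina: 3·4 + 9·1 + 6·2 + 4·1 + 8·3 = 61
Bombay Grill: 3·3 + 9·3 + 6·1 + 4·3 + 8·2 = 70
El Patio: 3·2 + 9·4 + 6·4 + 4·2 + 8·1 = 82
Saffron: 3·1 + 9·2 + 6·3 + 4·4 + 8·4 = 87
Saffron has the highest Borda score (87).

Saffron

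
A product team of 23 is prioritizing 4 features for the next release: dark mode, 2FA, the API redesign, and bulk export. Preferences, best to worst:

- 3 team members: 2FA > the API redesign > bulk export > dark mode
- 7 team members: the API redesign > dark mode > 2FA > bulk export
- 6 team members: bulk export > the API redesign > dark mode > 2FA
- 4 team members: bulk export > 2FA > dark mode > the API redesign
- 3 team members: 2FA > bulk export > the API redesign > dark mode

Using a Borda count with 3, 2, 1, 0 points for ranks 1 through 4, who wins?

dark mode: 3·0 + 7·2 + 6·1 + 4·1 + 3·0 = 24
2FA: 3·3 + 7·1 + 6·0 + 4·2 + 3·3 = 33
the API redesign: 3·2 + 7·3 + 6·2 + 4·0 + 3·1 = 42
bulk export: 3·1 + 7·0 + 6·3 + 4·3 + 3·2 = 39
the API redesign has the highest Borda score (42).

the API redesign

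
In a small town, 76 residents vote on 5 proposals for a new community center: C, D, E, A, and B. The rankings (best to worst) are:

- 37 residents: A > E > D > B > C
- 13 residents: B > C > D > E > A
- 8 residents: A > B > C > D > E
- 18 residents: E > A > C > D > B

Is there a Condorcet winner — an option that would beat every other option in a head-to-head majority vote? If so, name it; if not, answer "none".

A

A vs C: 63–13 for A.
A vs D: 63–13 for A.
A vs E: 45–31 for A.
A vs B: 63–13 for A.
A beats every other option head-to-head.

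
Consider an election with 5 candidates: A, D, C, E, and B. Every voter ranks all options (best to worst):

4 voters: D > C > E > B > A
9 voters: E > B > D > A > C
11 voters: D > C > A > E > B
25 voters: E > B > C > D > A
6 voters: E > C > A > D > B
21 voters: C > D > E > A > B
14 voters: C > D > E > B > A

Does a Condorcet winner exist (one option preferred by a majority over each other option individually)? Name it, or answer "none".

C

C vs A: 81–9 for C.
C vs D: 66–24 for C.
C vs E: 50–40 for C.
C vs B: 56–34 for C.
C beats every other option head-to-head.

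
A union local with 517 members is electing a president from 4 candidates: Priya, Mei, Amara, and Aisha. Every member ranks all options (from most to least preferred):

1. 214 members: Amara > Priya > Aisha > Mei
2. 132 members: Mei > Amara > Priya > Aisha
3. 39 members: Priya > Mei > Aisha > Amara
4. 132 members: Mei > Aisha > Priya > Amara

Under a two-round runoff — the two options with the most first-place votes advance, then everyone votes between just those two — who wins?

Round 1 first-place votes: Priya 39, Mei 264, Amara 214, Aisha 0.
Mei and Amara advance.
Runoff: Mei is preferred to Amara by 303 voters; Amara by 214.
Mei wins the runoff.

Mei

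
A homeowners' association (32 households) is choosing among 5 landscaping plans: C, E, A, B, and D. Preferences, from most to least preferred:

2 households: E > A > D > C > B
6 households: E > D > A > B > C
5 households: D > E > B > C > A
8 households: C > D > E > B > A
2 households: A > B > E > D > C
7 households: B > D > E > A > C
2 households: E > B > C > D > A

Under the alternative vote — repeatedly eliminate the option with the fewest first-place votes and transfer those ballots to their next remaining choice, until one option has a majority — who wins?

Round 1: C 8, E 10, A 2, B 7, D 5. Eliminate A.
Round 2: C 8, E 10, B 9, D 5. Eliminate D.
Round 3: C 8, E 15, B 9. Eliminate C.
Round 4: E 23, B 9. E has a majority.

E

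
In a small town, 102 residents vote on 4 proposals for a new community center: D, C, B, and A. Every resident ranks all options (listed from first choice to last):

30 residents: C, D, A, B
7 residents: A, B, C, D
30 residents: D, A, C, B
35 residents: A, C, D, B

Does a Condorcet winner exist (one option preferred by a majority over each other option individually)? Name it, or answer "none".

none

Checking pairwise contests:
C beats D 72–30.
A beats C 72–30.
D beats B 95–7.
D beats A 60–42.
Every option loses at least one head-to-head, so there is no Condorcet winner.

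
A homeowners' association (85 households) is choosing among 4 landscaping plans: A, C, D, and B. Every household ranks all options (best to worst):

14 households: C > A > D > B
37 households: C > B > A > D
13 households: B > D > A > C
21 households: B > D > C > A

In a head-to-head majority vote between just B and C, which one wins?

Voters preferring B to C: 34; preferring C to B: 51.
C wins the head-to-head.

C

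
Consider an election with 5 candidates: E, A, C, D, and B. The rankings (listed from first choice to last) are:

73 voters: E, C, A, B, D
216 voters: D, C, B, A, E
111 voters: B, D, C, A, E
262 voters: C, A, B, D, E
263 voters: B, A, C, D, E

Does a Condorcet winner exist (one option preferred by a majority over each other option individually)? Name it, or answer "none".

C

C vs E: 852–73 for C.
C vs A: 662–263 for C.
C vs D: 598–327 for C.
C vs B: 551–374 for C.
C beats every other option head-to-head.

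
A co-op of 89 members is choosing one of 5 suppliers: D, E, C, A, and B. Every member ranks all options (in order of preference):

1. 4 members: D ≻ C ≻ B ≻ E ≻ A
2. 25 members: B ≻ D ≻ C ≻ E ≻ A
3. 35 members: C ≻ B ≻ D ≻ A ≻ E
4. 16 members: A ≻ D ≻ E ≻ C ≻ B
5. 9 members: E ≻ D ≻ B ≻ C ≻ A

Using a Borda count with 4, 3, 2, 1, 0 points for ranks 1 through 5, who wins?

D: 4·4 + 25·3 + 35·2 + 16·3 + 9·3 = 236
E: 4·1 + 25·1 + 35·0 + 16·2 + 9·4 = 97
C: 4·3 + 25·2 + 35·4 + 16·1 + 9·1 = 227
A: 4·0 + 25·0 + 35·1 + 16·4 + 9·0 = 99
B: 4·2 + 25·4 + 35·3 + 16·0 + 9·2 = 231
D has the highest Borda score (236).

D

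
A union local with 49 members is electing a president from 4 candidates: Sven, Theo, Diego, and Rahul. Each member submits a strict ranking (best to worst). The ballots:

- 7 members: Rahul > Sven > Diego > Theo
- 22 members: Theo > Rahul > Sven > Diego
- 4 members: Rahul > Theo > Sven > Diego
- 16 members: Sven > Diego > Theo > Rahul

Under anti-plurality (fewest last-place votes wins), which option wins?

Last-place votes: Sven 0, Theo 7, Diego 26, Rahul 16.
Sven is ranked last by the fewest voters, so Sven wins.

Sven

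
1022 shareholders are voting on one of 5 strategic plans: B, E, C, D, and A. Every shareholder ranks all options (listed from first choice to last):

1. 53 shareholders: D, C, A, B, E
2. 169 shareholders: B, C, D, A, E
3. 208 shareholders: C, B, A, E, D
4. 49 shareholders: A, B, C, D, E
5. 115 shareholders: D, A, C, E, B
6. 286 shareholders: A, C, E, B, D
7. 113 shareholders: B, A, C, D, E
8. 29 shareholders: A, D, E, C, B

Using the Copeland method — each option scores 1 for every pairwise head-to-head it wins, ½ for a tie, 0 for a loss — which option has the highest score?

A

B: beats E and D; loses to C and A → score 2.
E: loses to B, C, D, and A → score 0.
C: beats B, E, and D; loses to A → score 3.
D: beats E; loses to B, C, and A → score 1.
A: beats B, E, C, and D → score 4.
A has the best pairwise record.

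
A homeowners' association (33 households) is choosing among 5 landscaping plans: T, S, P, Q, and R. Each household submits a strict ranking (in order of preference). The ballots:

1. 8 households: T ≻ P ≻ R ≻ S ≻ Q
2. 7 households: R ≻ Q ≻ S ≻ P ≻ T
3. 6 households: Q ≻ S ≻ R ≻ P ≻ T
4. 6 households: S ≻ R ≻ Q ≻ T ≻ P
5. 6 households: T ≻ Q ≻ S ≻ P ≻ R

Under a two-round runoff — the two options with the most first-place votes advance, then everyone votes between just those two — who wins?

Round 1 first-place votes: T 14, S 6, P 0, Q 6, R 7.
T and R advance.
Runoff: T is preferred to R by 14 voters; R by 19.
R wins the runoff.

R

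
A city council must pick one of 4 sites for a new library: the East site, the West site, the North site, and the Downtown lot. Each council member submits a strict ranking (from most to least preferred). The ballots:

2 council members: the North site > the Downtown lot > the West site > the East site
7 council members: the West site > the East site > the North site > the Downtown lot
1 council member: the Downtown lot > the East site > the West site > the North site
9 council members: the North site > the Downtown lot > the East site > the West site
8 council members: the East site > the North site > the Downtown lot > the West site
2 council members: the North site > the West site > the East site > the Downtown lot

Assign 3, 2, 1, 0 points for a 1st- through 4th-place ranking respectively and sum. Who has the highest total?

the East site: 2·0 + 7·2 + 1·2 + 9·1 + 8·3 + 2·1 = 51
the West site: 2·1 + 7·3 + 1·1 + 9·0 + 8·0 + 2·2 = 28
the North site: 2·3 + 7·1 + 1·0 + 9·3 + 8·2 + 2·3 = 62
the Downtown lot: 2·2 + 7·0 + 1·3 + 9·2 + 8·1 + 2·0 = 33
the North site has the highest Borda score (62).

the North site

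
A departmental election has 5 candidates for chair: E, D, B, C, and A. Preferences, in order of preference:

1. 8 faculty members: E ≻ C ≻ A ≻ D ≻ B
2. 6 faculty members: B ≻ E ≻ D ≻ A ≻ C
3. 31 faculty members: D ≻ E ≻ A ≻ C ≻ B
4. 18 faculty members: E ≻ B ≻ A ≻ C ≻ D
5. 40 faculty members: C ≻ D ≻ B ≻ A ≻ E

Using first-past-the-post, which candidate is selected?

C

First-place votes: E 26, D 31, B 6, C 40, A 0.
C has the most first-place votes.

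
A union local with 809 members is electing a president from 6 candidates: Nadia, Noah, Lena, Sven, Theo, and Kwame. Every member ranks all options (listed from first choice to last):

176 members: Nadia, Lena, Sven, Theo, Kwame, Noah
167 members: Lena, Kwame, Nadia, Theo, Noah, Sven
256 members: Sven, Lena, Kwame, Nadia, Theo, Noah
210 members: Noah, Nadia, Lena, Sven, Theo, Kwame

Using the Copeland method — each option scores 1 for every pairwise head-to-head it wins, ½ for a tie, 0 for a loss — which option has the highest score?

Lena

Nadia: beats Noah, Sven, and Theo; loses to Lena and Kwame → score 3.
Noah: loses to Nadia, Lena, Sven, Theo, and Kwame → score 0.
Lena: beats Nadia, Noah, Sven, Theo, and Kwame → score 5.
Sven: beats Noah, Theo, and Kwame; loses to Nadia and Lena → score 3.
Theo: beats Noah; loses to Nadia, Lena, Sven, and Kwame → score 1.
Kwame: beats Nadia, Noah, and Theo; loses to Lena and Sven → score 3.
Lena has the best pairwise record.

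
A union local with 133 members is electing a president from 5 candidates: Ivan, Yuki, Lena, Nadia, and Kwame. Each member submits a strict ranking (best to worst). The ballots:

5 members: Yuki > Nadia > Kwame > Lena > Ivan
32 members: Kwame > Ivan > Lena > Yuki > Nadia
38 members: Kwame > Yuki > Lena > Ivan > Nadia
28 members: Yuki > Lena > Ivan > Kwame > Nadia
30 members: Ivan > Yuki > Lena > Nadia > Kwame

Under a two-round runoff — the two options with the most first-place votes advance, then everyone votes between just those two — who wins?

Kwame

Round 1 first-place votes: Ivan 30, Yuki 33, Lena 0, Nadia 0, Kwame 70.
Kwame and Yuki advance.
Runoff: Kwame is preferred to Yuki by 70 voters; Yuki by 63.
Kwame wins the runoff.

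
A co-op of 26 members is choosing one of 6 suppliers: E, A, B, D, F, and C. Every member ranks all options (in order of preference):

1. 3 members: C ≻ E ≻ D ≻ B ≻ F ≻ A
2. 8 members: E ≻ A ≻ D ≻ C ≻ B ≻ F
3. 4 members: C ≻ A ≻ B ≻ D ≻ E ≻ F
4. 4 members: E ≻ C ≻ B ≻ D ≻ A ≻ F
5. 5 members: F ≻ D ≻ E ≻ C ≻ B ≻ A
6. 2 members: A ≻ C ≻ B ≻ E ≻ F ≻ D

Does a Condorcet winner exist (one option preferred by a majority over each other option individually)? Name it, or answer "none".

E vs A: 20–6 for E.
E vs B: 20–6 for E.
E vs D: 17–9 for E.
E vs F: 21–5 for E.
E vs C: 17–9 for E.
E beats every other option head-to-head.

E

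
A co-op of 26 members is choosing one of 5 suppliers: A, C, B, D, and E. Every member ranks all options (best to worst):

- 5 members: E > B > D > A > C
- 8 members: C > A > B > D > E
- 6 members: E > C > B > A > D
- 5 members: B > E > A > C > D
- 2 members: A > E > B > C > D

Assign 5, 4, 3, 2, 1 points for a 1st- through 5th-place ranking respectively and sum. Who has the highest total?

B

A: 5·2 + 8·4 + 6·2 + 5·3 + 2·5 = 79
C: 5·1 + 8·5 + 6·4 + 5·2 + 2·2 = 83
B: 5·4 + 8·3 + 6·3 + 5·5 + 2·3 = 93
D: 5·3 + 8·2 + 6·1 + 5·1 + 2·1 = 44
E: 5·5 + 8·1 + 6·5 + 5·4 + 2·4 = 91
B has the highest Borda score (93).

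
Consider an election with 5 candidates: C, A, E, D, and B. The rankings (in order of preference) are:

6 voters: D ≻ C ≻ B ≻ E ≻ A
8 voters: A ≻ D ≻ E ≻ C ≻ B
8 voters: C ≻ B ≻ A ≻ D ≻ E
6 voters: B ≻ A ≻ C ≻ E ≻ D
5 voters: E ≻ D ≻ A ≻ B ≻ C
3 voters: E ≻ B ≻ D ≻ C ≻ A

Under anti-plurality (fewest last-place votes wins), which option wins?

Last-place votes: C 5, A 9, E 8, D 6, B 8.
C is ranked last by the fewest voters, so C wins.

C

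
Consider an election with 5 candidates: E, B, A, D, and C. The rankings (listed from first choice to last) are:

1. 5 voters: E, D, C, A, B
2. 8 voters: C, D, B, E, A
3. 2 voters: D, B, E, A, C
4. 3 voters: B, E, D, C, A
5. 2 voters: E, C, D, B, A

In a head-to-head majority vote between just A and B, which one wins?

Voters preferring A to B: 5; preferring B to A: 15.
B wins the head-to-head.

B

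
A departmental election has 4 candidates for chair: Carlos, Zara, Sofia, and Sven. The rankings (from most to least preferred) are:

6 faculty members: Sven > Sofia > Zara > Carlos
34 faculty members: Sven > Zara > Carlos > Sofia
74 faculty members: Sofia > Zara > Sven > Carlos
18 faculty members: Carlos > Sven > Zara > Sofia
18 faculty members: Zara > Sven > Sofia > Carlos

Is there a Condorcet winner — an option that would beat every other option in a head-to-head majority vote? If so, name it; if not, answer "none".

none

Checking pairwise contests:
Zara beats Carlos 132–18.
Sofia beats Zara 80–70.
Sven beats Sofia 76–74.
Zara beats Sven 92–58.
Every option loses at least one head-to-head, so there is no Condorcet winner.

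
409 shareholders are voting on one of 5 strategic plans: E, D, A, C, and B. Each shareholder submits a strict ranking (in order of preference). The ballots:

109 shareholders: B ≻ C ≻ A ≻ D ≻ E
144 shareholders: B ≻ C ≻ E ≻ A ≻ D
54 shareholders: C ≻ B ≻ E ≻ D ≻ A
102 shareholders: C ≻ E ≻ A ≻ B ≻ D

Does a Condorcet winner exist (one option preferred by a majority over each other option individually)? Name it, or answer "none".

B vs E: 307–102 for B.
B vs D: 409–0 for B.
B vs A: 307–102 for B.
B vs C: 253–156 for B.
B beats every other option head-to-head.

B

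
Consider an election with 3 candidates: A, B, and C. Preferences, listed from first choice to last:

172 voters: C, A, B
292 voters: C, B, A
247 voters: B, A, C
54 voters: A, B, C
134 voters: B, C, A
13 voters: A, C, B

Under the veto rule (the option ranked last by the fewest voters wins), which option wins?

Last-place votes: A 426, B 185, C 301.
B is ranked last by the fewest voters, so B wins.

B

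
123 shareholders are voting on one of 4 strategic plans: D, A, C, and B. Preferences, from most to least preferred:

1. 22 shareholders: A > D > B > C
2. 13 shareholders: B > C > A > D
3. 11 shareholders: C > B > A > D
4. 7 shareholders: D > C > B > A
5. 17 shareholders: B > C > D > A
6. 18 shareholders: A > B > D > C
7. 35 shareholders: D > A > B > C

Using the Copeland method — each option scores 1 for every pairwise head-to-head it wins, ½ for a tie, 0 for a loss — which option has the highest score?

D: beats C and B; loses to A → score 2.
A: beats D, C, and B → score 3.
C: loses to D, A, and B → score 0.
B: beats C; loses to D and A → score 1.
A has the best pairwise record.

A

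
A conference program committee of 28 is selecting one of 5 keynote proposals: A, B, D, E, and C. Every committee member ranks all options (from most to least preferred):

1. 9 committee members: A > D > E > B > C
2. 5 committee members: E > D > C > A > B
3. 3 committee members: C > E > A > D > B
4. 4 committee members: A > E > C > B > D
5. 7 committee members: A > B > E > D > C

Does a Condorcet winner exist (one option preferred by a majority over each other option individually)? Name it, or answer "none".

A vs B: 28–0 for A.
A vs D: 23–5 for A.
A vs E: 20–8 for A.
A vs C: 20–8 for A.
A beats every other option head-to-head.

A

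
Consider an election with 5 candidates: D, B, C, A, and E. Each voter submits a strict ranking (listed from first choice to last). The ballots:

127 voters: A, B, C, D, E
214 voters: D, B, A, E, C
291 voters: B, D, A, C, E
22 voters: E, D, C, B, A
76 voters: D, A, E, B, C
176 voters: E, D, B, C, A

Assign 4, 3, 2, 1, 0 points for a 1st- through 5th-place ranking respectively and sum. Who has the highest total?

D: 127·1 + 214·4 + 291·3 + 22·3 + 76·4 + 176·3 = 2754
B: 127·3 + 214·3 + 291·4 + 22·1 + 76·1 + 176·2 = 2637
C: 127·2 + 214·0 + 291·1 + 22·2 + 76·0 + 176·1 = 765
A: 127·4 + 214·2 + 291·2 + 22·0 + 76·3 + 176·0 = 1746
E: 127·0 + 214·1 + 291·0 + 22·4 + 76·2 + 176·4 = 1158
D has the highest Borda score (2754).

D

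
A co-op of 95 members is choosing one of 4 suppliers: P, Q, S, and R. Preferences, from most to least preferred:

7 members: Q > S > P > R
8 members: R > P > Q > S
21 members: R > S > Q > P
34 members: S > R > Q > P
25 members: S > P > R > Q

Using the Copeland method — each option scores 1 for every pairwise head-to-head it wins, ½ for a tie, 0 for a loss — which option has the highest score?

P: loses to Q, S, and R → score 0.
Q: beats P; loses to S and R → score 1.
S: beats P, Q, and R → score 3.
R: beats P and Q; loses to S → score 2.
S has the best pairwise record.

S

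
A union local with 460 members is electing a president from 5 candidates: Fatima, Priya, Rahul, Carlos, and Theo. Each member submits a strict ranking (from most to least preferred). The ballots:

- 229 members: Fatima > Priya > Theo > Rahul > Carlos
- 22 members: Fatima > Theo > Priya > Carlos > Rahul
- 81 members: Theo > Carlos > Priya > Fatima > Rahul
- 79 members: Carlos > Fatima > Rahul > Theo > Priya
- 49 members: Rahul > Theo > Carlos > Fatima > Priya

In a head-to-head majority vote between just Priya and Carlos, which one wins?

Priya

Voters preferring Priya to Carlos: 251; preferring Carlos to Priya: 209.
Priya wins the head-to-head.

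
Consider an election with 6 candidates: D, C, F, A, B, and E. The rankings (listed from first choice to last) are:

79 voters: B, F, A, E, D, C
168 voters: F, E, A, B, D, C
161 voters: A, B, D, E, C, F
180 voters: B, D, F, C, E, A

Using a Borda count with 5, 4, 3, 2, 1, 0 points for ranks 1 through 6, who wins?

D: 79·1 + 168·1 + 161·3 + 180·4 = 1450
C: 79·0 + 168·0 + 161·1 + 180·2 = 521
F: 79·4 + 168·5 + 161·0 + 180·3 = 1696
A: 79·3 + 168·3 + 161·5 + 180·0 = 1546
B: 79·5 + 168·2 + 161·4 + 180·5 = 2275
E: 79·2 + 168·4 + 161·2 + 180·1 = 1332
B has the highest Borda score (2275).

B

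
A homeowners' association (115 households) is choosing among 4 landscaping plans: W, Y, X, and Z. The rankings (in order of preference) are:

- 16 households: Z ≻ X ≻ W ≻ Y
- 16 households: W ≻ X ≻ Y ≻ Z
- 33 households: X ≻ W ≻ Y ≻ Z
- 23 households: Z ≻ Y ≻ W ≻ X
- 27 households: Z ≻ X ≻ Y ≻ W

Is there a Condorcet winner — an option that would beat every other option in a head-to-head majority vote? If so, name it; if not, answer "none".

Z

Z vs W: 66–49 for Z.
Z vs Y: 66–49 for Z.
Z vs X: 66–49 for Z.
Z beats every other option head-to-head.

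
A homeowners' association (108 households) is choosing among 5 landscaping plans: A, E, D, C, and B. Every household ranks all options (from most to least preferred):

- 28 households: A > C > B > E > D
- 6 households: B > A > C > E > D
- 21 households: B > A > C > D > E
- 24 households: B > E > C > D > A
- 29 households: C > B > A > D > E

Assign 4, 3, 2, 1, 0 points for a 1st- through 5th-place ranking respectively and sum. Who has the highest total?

B

A: 28·4 + 6·3 + 21·3 + 24·0 + 29·2 = 251
E: 28·1 + 6·1 + 21·0 + 24·3 + 29·0 = 106
D: 28·0 + 6·0 + 21·1 + 24·1 + 29·1 = 74
C: 28·3 + 6·2 + 21·2 + 24·2 + 29·4 = 302
B: 28·2 + 6·4 + 21·4 + 24·4 + 29·3 = 347
B has the highest Borda score (347).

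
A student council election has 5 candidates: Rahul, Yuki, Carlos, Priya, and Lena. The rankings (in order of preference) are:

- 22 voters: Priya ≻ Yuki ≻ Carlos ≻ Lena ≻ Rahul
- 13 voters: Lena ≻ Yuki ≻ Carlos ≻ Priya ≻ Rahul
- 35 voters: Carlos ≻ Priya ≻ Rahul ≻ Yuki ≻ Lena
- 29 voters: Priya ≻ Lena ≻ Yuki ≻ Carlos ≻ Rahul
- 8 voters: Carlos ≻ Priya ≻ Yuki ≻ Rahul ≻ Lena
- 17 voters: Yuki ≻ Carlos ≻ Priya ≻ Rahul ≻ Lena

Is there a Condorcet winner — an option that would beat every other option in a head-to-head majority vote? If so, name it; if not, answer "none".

none

Checking pairwise contests:
Yuki beats Rahul 89–35.
Priya beats Yuki 94–30.
Yuki beats Carlos 81–43.
Carlos beats Priya 73–51.
Yuki beats Lena 82–42.
Every option loses at least one head-to-head, so there is no Condorcet winner.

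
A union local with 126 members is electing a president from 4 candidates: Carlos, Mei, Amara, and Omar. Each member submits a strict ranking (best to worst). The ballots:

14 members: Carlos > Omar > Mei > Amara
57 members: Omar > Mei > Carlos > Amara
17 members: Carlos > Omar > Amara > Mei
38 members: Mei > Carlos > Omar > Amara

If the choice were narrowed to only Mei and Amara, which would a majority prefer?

Voters preferring Mei to Amara: 109; preferring Amara to Mei: 17.
Mei wins the head-to-head.

Mei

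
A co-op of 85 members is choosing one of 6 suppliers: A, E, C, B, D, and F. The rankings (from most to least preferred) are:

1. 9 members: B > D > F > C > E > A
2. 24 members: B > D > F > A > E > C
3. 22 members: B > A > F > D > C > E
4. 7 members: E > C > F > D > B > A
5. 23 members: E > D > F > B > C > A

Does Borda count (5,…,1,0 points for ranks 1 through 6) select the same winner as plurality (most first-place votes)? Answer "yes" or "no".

Borda — scores: A 136, E 183, C 91, B 328, D 282, F 255. Winner: B.
Plurality — first-place votes: A 0, E 30, C 0, B 55, D 0, F 0. Winner: B.
The two methods agree.

yes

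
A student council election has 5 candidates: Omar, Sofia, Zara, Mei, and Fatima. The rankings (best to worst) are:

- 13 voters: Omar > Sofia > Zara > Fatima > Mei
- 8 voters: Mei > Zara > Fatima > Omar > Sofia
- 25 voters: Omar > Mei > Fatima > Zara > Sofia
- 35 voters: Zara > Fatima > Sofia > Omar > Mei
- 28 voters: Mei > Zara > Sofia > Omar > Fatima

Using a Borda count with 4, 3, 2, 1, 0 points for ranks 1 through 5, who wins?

Omar: 13·4 + 8·1 + 25·4 + 35·1 + 28·1 = 223
Sofia: 13·3 + 8·0 + 25·0 + 35·2 + 28·2 = 165
Zara: 13·2 + 8·3 + 25·1 + 35·4 + 28·3 = 299
Mei: 13·0 + 8·4 + 25·3 + 35·0 + 28·4 = 219
Fatima: 13·1 + 8·2 + 25·2 + 35·3 + 28·0 = 184
Zara has the highest Borda score (299).

Zara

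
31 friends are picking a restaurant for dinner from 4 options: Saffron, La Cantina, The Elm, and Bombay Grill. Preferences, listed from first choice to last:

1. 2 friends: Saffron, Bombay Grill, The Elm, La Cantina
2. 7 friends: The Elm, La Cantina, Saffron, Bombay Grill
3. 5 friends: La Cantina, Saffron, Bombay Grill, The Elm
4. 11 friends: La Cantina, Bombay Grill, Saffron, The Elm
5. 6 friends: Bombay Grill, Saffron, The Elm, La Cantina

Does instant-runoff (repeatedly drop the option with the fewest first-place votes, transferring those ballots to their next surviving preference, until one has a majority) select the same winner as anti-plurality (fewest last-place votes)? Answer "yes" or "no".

Instant-runoff — R1 Saffron 2, La Cantina 16, The Elm 7, Bombay Grill 6 (La Cantina winner). Winner: La Cantina.
Anti-plurality — last-place votes: Saffron 0, La Cantina 8, The Elm 16, Bombay Grill 7. Winner: Saffron.
The two methods disagree.

no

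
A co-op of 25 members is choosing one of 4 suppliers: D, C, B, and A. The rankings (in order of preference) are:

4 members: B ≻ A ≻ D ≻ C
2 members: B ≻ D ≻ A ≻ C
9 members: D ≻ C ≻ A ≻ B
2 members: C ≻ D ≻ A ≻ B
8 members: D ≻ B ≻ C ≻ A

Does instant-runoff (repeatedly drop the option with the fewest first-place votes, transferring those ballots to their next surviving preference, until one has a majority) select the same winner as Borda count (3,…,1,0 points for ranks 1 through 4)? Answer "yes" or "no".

Instant-runoff — R1 D 17, C 2, B 6, A 0 (D winner). Winner: D.
Borda — scores: D 63, C 32, B 34, A 21. Winner: D.
The two methods agree.

yes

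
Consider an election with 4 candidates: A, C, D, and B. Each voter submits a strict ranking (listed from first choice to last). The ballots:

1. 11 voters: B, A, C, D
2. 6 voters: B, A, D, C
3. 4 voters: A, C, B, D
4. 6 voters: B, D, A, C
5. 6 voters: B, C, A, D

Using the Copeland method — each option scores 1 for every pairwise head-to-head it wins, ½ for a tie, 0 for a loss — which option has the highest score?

B

A: beats C and D; loses to B → score 2.
C: beats D; loses to A and B → score 1.
D: loses to A, C, and B → score 0.
B: beats A, C, and D → score 3.
B has the best pairwise record.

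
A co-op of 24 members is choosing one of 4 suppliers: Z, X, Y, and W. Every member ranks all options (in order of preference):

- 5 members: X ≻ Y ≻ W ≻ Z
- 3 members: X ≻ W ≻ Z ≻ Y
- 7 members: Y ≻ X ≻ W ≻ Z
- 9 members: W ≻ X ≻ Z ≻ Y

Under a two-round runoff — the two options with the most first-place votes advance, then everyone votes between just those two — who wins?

Round 1 first-place votes: Z 0, X 8, Y 7, W 9.
W and X advance.
Runoff: W is preferred to X by 9 voters; X by 15.
X wins the runoff.

X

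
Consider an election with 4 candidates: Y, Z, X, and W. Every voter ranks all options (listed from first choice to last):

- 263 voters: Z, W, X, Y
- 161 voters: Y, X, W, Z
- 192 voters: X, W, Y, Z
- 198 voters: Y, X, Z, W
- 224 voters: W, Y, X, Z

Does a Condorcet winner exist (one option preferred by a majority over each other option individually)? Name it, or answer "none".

Checking pairwise contests:
W beats Y 679–359.
Y beats Z 775–263.
Y beats X 583–455.
X beats W 551–487.
Every option loses at least one head-to-head, so there is no Condorcet winner.

none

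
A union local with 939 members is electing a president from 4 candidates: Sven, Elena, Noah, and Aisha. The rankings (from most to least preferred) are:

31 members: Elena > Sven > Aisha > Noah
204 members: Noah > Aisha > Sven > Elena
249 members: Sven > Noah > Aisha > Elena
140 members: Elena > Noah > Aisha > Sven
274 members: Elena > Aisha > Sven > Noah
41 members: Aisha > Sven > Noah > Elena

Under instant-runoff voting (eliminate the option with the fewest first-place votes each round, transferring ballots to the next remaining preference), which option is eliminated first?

Aisha

Round 1: Sven 249, Elena 445, Noah 204, Aisha 41. Eliminate Aisha.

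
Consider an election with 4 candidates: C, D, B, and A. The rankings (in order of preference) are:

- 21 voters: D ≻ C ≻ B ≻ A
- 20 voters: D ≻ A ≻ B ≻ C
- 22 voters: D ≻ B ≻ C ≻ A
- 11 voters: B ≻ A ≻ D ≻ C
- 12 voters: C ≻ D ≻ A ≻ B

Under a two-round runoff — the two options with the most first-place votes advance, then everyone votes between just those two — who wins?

D

Round 1 first-place votes: C 12, D 63, B 11, A 0.
D and C advance.
Runoff: D is preferred to C by 74 voters; C by 12.
D wins the runoff.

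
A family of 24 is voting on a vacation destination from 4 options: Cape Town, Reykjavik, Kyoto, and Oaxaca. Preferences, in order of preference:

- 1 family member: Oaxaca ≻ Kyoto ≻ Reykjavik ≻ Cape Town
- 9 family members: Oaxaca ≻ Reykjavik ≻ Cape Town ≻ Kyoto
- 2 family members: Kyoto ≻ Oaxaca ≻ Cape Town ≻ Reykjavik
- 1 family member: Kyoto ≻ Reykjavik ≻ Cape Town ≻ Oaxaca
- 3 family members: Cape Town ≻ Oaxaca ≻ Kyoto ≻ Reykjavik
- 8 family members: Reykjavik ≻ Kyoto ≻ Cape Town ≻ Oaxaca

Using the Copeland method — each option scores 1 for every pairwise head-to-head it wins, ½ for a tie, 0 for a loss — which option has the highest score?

Cape Town: ties Kyoto and Oaxaca; loses to Reykjavik → score 1.
Reykjavik: beats Cape Town and Kyoto; loses to Oaxaca → score 2.
Kyoto: ties Cape Town; loses to Reykjavik and Oaxaca → score 0.5.
Oaxaca: beats Reykjavik and Kyoto; ties Cape Town → score 2.5.
Oaxaca has the best pairwise record.

Oaxaca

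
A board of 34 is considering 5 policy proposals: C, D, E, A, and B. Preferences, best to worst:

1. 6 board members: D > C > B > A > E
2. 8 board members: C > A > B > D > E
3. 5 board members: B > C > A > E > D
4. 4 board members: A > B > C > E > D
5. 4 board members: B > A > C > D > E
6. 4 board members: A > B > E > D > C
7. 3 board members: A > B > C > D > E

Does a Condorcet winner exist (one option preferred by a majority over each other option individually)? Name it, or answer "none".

none

Checking pairwise contests:
B beats C 20–14.
C beats D 24–10.
C beats E 30–4.
C beats A 19–15.
A beats B 19–15.
Every option loses at least one head-to-head, so there is no Condorcet winner.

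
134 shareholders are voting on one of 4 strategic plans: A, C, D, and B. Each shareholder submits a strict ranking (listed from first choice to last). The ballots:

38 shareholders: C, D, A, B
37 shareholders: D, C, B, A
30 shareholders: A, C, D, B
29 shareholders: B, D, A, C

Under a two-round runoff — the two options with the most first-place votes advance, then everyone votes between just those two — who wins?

Round 1 first-place votes: A 30, C 38, D 37, B 29.
C and D advance.
Runoff: C is preferred to D by 68 voters; D by 66.
C wins the runoff.

C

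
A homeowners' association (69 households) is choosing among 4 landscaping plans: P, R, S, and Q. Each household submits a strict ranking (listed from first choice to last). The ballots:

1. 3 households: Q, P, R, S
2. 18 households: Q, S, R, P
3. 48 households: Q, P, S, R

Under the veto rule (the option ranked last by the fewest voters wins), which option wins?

Q

Last-place votes: P 18, R 48, S 3, Q 0.
Q is ranked last by the fewest voters, so Q wins.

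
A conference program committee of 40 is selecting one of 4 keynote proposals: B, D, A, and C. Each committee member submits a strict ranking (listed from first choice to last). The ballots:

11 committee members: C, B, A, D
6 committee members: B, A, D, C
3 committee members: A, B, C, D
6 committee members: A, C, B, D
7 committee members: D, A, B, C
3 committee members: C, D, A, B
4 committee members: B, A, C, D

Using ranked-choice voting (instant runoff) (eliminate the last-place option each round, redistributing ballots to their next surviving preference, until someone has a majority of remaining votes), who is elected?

A

Round 1: B 10, D 7, A 9, C 14. Eliminate D.
Round 2: B 10, A 16, C 14. Eliminate B.
Round 3: A 26, C 14. A has a majority.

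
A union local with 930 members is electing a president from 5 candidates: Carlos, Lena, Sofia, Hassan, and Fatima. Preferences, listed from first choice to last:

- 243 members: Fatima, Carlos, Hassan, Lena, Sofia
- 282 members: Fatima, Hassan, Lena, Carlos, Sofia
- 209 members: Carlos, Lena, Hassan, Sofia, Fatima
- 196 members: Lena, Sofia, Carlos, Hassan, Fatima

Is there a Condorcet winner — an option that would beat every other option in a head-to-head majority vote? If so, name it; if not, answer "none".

Fatima

Fatima vs Carlos: 525–405 for Fatima.
Fatima vs Lena: 525–405 for Fatima.
Fatima vs Sofia: 525–405 for Fatima.
Fatima vs Hassan: 525–405 for Fatima.
Fatima beats every other option head-to-head.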